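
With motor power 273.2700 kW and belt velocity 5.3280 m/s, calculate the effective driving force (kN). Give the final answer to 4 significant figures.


Te = P / v = 273.2700 / 5.3280
Te = 51.29 kN


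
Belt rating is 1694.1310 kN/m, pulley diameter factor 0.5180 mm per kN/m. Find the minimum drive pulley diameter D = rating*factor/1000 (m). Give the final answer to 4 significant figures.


D = 1694.1310 * 0.5180 / 1000
D = 0.8776 m


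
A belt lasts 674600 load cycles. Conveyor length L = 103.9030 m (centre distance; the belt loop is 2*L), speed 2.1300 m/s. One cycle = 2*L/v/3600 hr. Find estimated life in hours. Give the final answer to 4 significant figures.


cycle_time = 2 * 103.9030 / 2.1300 / 3600 = 0.0271004 hr
life = 674600 * 0.0271004 = 18280 hours


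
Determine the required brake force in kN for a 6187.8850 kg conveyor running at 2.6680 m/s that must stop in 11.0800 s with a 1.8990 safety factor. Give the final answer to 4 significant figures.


F = 6187.8850 * 2.6680 / 11.0800 * 1.8990 / 1000
F = 2.830 kN


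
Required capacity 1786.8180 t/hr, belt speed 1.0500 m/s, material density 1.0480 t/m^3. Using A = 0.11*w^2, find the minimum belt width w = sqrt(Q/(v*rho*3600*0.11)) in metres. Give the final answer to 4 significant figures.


A_req = 1786.8180 / (1.0500 * 1.0480 * 3600) = 0.451053 m^2
w = sqrt(0.451053 / 0.11)
w = 2.025 m


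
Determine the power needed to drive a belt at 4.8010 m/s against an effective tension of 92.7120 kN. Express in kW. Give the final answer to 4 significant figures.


P = Te * v = 92.7120 * 4.8010
P = 445.1 kW


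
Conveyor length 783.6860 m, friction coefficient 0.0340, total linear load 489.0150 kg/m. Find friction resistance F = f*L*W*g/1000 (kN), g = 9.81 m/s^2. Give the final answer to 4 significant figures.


F = 0.0340 * 783.6860 * 489.0150 * 9.81 / 1000
F = 127.8 kN


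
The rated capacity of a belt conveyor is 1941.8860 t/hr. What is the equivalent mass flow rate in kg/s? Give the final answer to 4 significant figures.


m_dot = 1941.8860 * 1000 / 3600
m_dot = 539.4 kg/s


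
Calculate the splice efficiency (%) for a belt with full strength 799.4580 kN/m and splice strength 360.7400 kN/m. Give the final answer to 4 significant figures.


Eff = 360.7400 / 799.4580 * 100
Eff = 45.12 %


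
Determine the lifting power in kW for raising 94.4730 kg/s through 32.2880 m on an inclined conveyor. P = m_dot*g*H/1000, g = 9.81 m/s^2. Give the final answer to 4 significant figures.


P = 94.4730 * 9.81 * 32.2880 / 1000
P = 29.92 kW


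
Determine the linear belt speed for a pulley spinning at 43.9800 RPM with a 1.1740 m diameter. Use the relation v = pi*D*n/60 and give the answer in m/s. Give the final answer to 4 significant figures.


v = pi * 1.1740 * 43.9800 / 60
v = 2.703 m/s


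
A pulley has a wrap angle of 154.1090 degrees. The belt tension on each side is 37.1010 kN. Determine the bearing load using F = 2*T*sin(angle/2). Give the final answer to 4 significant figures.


F = 2 * 37.1010 * sin(154.1090/2 deg)
F = 72.32 kN


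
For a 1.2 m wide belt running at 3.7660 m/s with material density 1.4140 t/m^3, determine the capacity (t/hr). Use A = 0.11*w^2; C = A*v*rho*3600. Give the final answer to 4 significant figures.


A = 0.11 * 1.2^2 = 0.1584 m^2
C = 0.1584 * 3.7660 * 1.4140 * 3600
C = 3037 t/hr


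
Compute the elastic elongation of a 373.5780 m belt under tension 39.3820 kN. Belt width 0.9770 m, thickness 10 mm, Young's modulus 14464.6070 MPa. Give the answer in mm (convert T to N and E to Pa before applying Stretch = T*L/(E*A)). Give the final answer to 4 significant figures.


A = 0.9770 * 0.01 = 0.00977 m^2
Stretch = 39.3820*1000 * 373.5780 / (14464.6070e6 * 0.00977) * 1000
Stretch = 104.1 mm


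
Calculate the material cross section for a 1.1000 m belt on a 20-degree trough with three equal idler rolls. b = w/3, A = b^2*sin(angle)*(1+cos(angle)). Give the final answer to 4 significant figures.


b = 1.1000/3 = 0.366667 m
A = 0.366667^2 * sin(20 deg) * (1 + cos(20 deg))
A = 0.08919 m^2


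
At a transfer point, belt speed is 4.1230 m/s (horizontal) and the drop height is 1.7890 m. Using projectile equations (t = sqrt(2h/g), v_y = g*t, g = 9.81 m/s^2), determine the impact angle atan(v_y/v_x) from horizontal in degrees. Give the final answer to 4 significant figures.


t = sqrt(2*1.7890/9.81) = 0.603929 s
v_y = 9.81 * 0.603929 = 5.92454 m/s
angle = atan(5.92454 / 4.1230) = 55.17 deg


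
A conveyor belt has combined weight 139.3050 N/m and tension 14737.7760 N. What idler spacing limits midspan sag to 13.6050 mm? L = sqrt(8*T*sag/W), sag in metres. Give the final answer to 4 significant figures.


sag = 13.6050/1000 = 0.013605 m
L = sqrt(8 * 14737.7760 * 0.013605 / 139.3050)
L = 3.393 m


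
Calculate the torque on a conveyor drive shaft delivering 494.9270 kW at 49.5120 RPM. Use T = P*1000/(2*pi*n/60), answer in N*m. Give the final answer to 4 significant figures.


omega = 2*pi*49.5120/60 = 5.18488 rad/s
T = 494.9270*1000 / 5.18488
T = 95460 N*m


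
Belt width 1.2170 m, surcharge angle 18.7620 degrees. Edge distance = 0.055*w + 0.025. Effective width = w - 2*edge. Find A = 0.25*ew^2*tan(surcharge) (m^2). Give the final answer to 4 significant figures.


edge = 0.055*1.2170 + 0.025 = 0.091935 m
ew = 1.2170 - 2*0.091935 = 1.03313 m
A = 0.25 * 1.03313^2 * tan(18.7620 deg)
A = 0.09064 m^2


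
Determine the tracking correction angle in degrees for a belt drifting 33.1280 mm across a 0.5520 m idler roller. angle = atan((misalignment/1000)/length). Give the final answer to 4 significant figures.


misalign_m = 33.1280 / 1000 = 0.033128 m
angle = atan(0.033128 / 0.5520)
angle = 3.434 deg


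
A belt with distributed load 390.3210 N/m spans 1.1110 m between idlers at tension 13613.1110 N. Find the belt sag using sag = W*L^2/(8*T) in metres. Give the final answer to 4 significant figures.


sag = 390.3210 * 1.1110^2 / (8 * 13613.1110)
sag = 0.004424 m


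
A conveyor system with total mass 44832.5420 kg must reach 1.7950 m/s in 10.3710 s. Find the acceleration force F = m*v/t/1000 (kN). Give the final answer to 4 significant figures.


F = 44832.5420 * 1.7950 / 10.3710 / 1000
F = 7.760 kN


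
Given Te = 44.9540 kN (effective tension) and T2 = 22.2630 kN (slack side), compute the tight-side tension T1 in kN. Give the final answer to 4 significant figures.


T1 = Te + T2 = 44.9540 + 22.2630
T1 = 67.22 kN


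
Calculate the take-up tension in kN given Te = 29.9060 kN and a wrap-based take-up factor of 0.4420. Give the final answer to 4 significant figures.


T_tu = 29.9060 * 0.4420
T_tu = 13.22 kN


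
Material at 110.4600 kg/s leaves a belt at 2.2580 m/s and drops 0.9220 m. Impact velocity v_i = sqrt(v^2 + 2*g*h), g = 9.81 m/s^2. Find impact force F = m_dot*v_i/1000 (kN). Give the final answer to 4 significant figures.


v_i = sqrt(2.2580^2 + 2*9.81*0.9220) = 4.81541 m/s
F = 110.4600 * 4.81541 / 1000
F = 0.5319 kN


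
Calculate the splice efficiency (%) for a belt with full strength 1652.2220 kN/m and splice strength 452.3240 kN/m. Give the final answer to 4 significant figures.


Eff = 452.3240 / 1652.2220 * 100
Eff = 27.38 %


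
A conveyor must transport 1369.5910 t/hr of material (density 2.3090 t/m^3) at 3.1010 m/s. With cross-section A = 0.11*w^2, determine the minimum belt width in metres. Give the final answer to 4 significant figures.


A_req = 1369.5910 / (3.1010 * 2.3090 * 3600) = 0.0531328 m^2
w = sqrt(0.0531328 / 0.11)
w = 0.6950 m


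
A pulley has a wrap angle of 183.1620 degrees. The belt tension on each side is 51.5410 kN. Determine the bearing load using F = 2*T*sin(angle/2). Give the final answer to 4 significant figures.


F = 2 * 51.5410 * sin(183.1620/2 deg)
F = 103.0 kN


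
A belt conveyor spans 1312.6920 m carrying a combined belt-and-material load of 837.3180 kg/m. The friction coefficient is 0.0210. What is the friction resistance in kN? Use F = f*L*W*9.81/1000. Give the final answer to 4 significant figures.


F = 0.0210 * 1312.6920 * 837.3180 * 9.81 / 1000
F = 226.4 kN


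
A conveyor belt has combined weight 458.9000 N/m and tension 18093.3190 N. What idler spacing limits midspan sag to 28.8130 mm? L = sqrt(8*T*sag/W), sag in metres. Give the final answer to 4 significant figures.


sag = 28.8130/1000 = 0.028813 m
L = sqrt(8 * 18093.3190 * 0.028813 / 458.9000)
L = 3.015 m


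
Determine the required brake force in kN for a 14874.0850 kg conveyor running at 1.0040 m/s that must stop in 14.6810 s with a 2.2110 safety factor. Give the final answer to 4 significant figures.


F = 14874.0850 * 1.0040 / 14.6810 * 2.2110 / 1000
F = 2.249 kN


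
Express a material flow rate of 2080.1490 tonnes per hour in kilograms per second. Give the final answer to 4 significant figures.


m_dot = 2080.1490 * 1000 / 3600
m_dot = 577.8 kg/s


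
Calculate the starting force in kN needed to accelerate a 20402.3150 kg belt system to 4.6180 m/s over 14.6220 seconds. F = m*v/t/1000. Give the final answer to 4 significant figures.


F = 20402.3150 * 4.6180 / 14.6220 / 1000
F = 6.444 kN


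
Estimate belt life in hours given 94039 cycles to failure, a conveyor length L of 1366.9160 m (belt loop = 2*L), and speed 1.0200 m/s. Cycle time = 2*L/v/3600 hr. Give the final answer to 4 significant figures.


cycle_time = 2 * 1366.9160 / 1.0200 / 3600 = 0.744508 hr
life = 94039 * 0.744508 = 70010 hours


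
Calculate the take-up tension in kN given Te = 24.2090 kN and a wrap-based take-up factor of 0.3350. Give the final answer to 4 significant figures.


T_tu = 24.2090 * 0.3350
T_tu = 8.110 kN


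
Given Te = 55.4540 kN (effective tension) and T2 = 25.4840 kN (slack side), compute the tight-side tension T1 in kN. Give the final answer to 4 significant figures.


T1 = Te + T2 = 55.4540 + 25.4840
T1 = 80.94 kN


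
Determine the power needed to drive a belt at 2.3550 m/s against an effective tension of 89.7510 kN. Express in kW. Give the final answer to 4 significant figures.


P = Te * v = 89.7510 * 2.3550
P = 211.4 kW


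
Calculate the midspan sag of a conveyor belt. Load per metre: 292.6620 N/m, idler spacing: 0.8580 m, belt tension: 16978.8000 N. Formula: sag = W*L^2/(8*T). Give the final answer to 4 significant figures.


sag = 292.6620 * 0.8580^2 / (8 * 16978.8000)
sag = 0.001586 m


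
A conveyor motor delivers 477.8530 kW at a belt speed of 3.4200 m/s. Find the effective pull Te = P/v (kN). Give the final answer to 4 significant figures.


Te = P / v = 477.8530 / 3.4200
Te = 139.7 kN


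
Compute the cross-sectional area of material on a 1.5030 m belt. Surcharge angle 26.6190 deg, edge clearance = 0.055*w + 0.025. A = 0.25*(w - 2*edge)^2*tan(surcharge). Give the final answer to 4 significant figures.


edge = 0.055*1.5030 + 0.025 = 0.107665 m
ew = 1.5030 - 2*0.107665 = 1.28767 m
A = 0.25 * 1.28767^2 * tan(26.6190 deg)
A = 0.2077 m^2


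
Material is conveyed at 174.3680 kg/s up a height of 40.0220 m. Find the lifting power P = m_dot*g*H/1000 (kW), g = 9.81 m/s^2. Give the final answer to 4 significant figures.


P = 174.3680 * 9.81 * 40.0220 / 1000
P = 68.46 kW


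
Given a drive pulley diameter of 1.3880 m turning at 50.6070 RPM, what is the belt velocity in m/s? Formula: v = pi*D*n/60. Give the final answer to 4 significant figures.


v = pi * 1.3880 * 50.6070 / 60
v = 3.678 m/s


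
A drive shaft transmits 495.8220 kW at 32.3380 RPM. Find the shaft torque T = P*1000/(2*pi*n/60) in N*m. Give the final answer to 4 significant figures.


omega = 2*pi*32.3380/60 = 3.38643 rad/s
T = 495.8220*1000 / 3.38643
T = 146400 N*m


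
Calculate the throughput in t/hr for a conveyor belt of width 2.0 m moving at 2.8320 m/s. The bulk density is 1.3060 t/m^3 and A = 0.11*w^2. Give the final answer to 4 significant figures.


A = 0.11 * 2.0^2 = 0.44 m^2
C = 0.44 * 2.8320 * 1.3060 * 3600
C = 5859 t/hr


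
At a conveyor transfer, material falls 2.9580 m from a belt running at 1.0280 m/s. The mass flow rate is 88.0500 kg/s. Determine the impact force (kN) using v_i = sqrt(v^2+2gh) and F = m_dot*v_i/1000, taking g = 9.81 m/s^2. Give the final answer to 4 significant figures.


v_i = sqrt(1.0280^2 + 2*9.81*2.9580) = 7.68718 m/s
F = 88.0500 * 7.68718 / 1000
F = 0.6769 kN


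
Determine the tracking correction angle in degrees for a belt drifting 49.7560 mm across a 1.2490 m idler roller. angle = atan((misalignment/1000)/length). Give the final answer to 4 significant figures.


misalign_m = 49.7560 / 1000 = 0.049756 m
angle = atan(0.049756 / 1.2490)
angle = 2.281 deg


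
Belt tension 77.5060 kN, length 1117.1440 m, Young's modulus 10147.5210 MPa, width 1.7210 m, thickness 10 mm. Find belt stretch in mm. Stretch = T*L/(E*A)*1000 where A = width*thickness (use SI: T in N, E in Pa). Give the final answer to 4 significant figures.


A = 1.7210 * 0.01 = 0.01721 m^2
Stretch = 77.5060*1000 * 1117.1440 / (10147.5210e6 * 0.01721) * 1000
Stretch = 495.8 mm


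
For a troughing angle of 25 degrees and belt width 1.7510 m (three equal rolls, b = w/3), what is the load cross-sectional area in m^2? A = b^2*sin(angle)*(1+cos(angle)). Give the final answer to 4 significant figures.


b = 1.7510/3 = 0.583667 m
A = 0.583667^2 * sin(25 deg) * (1 + cos(25 deg))
A = 0.2745 m^2


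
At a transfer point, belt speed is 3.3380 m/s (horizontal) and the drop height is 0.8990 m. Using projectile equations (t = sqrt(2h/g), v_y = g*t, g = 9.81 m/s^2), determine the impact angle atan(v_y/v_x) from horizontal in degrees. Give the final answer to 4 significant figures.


t = sqrt(2*0.8990/9.81) = 0.428115 s
v_y = 9.81 * 0.428115 = 4.19981 m/s
angle = atan(4.19981 / 3.3380) = 51.52 deg


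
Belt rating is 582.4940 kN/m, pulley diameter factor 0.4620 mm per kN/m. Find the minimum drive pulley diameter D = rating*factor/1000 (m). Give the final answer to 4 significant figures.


D = 582.4940 * 0.4620 / 1000
D = 0.2691 m


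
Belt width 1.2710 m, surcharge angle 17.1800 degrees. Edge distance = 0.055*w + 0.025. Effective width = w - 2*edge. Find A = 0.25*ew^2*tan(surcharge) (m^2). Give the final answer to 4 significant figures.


edge = 0.055*1.2710 + 0.025 = 0.094905 m
ew = 1.2710 - 2*0.094905 = 1.08119 m
A = 0.25 * 1.08119^2 * tan(17.1800 deg)
A = 0.09035 m^2


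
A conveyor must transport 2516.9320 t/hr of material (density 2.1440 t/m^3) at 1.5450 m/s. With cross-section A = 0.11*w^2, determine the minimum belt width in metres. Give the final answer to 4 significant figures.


A_req = 2516.9320 / (1.5450 * 2.1440 * 3600) = 0.211065 m^2
w = sqrt(0.211065 / 0.11)
w = 1.385 m


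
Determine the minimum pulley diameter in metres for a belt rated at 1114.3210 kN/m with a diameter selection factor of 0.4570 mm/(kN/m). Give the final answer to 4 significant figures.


D = 1114.3210 * 0.4570 / 1000
D = 0.5092 m


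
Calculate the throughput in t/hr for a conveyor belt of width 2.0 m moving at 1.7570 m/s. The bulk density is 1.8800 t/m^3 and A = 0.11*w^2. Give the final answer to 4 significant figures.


A = 0.11 * 2.0^2 = 0.44 m^2
C = 0.44 * 1.7570 * 1.8800 * 3600
C = 5232 t/hr


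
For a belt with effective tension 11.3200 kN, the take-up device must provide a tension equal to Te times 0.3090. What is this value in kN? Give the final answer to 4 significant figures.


T_tu = 11.3200 * 0.3090
T_tu = 3.498 kN


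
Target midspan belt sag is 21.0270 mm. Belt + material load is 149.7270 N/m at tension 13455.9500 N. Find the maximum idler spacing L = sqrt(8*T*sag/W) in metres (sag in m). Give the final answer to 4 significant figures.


sag = 21.0270/1000 = 0.021027 m
L = sqrt(8 * 13455.9500 * 0.021027 / 149.7270)
L = 3.888 m


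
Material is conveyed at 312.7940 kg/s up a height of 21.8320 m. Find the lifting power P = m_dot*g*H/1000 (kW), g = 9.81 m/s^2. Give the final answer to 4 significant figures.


P = 312.7940 * 9.81 * 21.8320 / 1000
P = 66.99 kW


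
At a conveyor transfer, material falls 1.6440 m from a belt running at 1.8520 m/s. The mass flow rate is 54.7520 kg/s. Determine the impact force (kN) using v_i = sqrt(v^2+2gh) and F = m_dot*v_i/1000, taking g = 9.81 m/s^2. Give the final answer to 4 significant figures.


v_i = sqrt(1.8520^2 + 2*9.81*1.6440) = 5.97371 m/s
F = 54.7520 * 5.97371 / 1000
F = 0.3271 kN


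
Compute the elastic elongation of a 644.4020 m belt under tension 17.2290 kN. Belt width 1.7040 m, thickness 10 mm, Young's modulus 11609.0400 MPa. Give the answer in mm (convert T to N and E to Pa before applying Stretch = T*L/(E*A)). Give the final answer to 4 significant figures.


A = 1.7040 * 0.01 = 0.01704 m^2
Stretch = 17.2290*1000 * 644.4020 / (11609.0400e6 * 0.01704) * 1000
Stretch = 56.12 mm


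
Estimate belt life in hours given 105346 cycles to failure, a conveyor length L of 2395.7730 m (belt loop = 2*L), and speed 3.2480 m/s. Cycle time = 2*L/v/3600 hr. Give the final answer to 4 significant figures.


cycle_time = 2 * 2395.7730 / 3.2480 / 3600 = 0.409786 hr
life = 105346 * 0.409786 = 43170 hours


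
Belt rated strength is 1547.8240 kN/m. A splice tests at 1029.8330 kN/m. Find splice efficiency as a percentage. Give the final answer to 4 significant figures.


Eff = 1029.8330 / 1547.8240 * 100
Eff = 66.53 %


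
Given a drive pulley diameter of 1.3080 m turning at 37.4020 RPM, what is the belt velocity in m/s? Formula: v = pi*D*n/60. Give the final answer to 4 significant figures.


v = pi * 1.3080 * 37.4020 / 60
v = 2.562 m/s


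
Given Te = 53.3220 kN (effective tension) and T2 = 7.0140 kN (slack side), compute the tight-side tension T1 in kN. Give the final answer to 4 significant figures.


T1 = Te + T2 = 53.3220 + 7.0140
T1 = 60.34 kN


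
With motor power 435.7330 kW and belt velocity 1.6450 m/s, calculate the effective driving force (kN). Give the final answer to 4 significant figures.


Te = P / v = 435.7330 / 1.6450
Te = 264.9 kN


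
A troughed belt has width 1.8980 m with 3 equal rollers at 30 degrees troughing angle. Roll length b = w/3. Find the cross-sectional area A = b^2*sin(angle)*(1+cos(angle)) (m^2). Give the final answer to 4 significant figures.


b = 1.8980/3 = 0.632667 m
A = 0.632667^2 * sin(30 deg) * (1 + cos(30 deg))
A = 0.3735 m^2


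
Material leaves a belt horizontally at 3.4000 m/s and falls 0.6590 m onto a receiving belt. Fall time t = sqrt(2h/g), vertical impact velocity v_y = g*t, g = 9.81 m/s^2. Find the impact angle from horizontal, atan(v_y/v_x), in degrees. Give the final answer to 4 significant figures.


t = sqrt(2*0.6590/9.81) = 0.366542 s
v_y = 9.81 * 0.366542 = 3.59578 m/s
angle = atan(3.59578 / 3.4000) = 46.60 deg


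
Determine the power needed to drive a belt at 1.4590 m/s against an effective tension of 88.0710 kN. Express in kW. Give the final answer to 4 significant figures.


P = Te * v = 88.0710 * 1.4590
P = 128.5 kW


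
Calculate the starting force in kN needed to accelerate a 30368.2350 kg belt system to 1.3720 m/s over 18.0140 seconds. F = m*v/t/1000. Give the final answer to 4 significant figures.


F = 30368.2350 * 1.3720 / 18.0140 / 1000
F = 2.313 kN


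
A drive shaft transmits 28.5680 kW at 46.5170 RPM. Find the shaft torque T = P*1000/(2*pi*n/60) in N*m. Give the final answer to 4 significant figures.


omega = 2*pi*46.5170/60 = 4.87125 rad/s
T = 28.5680*1000 / 4.87125
T = 5865 N*m


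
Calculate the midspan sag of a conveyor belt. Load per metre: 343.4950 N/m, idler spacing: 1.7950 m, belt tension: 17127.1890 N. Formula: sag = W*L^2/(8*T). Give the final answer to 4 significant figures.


sag = 343.4950 * 1.7950^2 / (8 * 17127.1890)
sag = 0.008077 m


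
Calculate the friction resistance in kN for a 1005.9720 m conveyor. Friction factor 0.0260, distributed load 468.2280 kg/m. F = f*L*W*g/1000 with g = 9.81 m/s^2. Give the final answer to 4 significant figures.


F = 0.0260 * 1005.9720 * 468.2280 * 9.81 / 1000
F = 120.1 kN


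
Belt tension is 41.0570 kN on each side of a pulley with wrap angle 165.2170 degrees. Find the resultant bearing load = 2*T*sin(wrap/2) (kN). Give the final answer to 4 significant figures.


F = 2 * 41.0570 * sin(165.2170/2 deg)
F = 81.43 kN


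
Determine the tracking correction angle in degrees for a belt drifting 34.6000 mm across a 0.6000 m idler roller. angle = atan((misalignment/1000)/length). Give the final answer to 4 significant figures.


misalign_m = 34.6000 / 1000 = 0.034600 m
angle = atan(0.034600 / 0.6000)
angle = 3.300 deg


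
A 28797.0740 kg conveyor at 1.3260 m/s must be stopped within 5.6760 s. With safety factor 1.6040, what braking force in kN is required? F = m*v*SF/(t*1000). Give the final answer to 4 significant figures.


F = 28797.0740 * 1.3260 / 5.6760 * 1.6040 / 1000
F = 10.79 kN


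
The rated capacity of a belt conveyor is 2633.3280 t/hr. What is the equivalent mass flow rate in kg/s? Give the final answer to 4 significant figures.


m_dot = 2633.3280 * 1000 / 3600
m_dot = 731.5 kg/s


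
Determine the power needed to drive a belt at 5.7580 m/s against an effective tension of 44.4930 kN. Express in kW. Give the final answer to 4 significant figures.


P = Te * v = 44.4930 * 5.7580
P = 256.2 kW


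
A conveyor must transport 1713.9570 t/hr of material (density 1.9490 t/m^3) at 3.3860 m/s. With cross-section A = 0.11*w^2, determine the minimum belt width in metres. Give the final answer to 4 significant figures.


A_req = 1713.9570 / (3.3860 * 1.9490 * 3600) = 0.0721437 m^2
w = sqrt(0.0721437 / 0.11)
w = 0.8098 m


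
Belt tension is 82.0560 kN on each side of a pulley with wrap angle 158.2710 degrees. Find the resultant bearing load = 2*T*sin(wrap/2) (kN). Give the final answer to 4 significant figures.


F = 2 * 82.0560 * sin(158.2710/2 deg)
F = 161.2 kN


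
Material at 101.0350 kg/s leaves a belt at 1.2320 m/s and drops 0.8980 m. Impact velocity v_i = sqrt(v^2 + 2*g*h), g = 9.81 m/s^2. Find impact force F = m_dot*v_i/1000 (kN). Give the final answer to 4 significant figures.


v_i = sqrt(1.2320^2 + 2*9.81*0.8980) = 4.37454 m/s
F = 101.0350 * 4.37454 / 1000
F = 0.4420 kN


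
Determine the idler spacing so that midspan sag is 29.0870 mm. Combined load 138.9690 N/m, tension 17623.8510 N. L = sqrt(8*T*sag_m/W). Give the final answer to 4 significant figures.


sag = 29.0870/1000 = 0.029087 m
L = sqrt(8 * 17623.8510 * 0.029087 / 138.9690)
L = 5.432 m


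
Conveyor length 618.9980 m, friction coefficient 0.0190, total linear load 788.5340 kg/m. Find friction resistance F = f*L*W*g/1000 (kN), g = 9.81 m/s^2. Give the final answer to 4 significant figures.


F = 0.0190 * 618.9980 * 788.5340 * 9.81 / 1000
F = 90.98 kN


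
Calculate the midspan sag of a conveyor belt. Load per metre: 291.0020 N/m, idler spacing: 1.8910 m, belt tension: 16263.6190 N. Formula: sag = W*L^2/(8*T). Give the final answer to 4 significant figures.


sag = 291.0020 * 1.8910^2 / (8 * 16263.6190)
sag = 0.007998 m


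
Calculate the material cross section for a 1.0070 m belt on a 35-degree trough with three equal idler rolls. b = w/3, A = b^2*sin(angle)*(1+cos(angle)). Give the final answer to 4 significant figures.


b = 1.0070/3 = 0.335667 m
A = 0.335667^2 * sin(35 deg) * (1 + cos(35 deg))
A = 0.1176 m^2


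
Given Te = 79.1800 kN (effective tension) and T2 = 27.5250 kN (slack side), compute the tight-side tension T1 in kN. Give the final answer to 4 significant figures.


T1 = Te + T2 = 79.1800 + 27.5250
T1 = 106.7 kN


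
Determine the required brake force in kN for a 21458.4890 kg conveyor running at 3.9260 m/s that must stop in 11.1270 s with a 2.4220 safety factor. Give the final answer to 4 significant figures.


F = 21458.4890 * 3.9260 / 11.1270 * 2.4220 / 1000
F = 18.34 kN


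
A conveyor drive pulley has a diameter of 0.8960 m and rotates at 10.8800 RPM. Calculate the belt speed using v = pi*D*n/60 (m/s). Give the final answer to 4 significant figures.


v = pi * 0.8960 * 10.8800 / 60
v = 0.5104 m/s


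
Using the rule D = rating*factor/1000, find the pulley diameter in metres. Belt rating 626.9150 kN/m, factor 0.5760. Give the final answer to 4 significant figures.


D = 626.9150 * 0.5760 / 1000
D = 0.3611 m


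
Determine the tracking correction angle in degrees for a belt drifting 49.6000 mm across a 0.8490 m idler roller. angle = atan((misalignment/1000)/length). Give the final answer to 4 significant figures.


misalign_m = 49.6000 / 1000 = 0.049600 m
angle = atan(0.049600 / 0.8490)
angle = 3.344 deg


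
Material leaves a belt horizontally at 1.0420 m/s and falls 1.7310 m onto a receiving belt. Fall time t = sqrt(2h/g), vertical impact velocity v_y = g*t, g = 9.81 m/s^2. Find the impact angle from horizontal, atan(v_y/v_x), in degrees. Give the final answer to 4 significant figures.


t = sqrt(2*1.7310/9.81) = 0.594058 s
v_y = 9.81 * 0.594058 = 5.82771 m/s
angle = atan(5.82771 / 1.0420) = 79.86 deg


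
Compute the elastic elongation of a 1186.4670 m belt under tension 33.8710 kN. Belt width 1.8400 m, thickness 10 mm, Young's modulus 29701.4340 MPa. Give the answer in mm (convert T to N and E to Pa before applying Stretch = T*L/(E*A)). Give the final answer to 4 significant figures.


A = 1.8400 * 0.01 = 0.01840 m^2
Stretch = 33.8710*1000 * 1186.4670 / (29701.4340e6 * 0.01840) * 1000
Stretch = 73.53 mm


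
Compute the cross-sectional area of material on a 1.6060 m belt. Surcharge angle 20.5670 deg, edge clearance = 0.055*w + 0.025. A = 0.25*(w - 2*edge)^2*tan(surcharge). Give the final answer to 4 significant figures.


edge = 0.055*1.6060 + 0.025 = 0.11333 m
ew = 1.6060 - 2*0.11333 = 1.37934 m
A = 0.25 * 1.37934^2 * tan(20.5670 deg)
A = 0.1785 m^2


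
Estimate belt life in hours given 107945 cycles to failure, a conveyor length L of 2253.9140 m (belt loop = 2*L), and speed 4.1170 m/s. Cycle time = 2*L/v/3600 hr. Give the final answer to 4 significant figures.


cycle_time = 2 * 2253.9140 / 4.1170 / 3600 = 0.304147 hr
life = 107945 * 0.304147 = 32830 hours


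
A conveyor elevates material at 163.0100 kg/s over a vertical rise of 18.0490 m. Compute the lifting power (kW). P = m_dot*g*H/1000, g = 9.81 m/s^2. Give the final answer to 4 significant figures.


P = 163.0100 * 9.81 * 18.0490 / 1000
P = 28.86 kW


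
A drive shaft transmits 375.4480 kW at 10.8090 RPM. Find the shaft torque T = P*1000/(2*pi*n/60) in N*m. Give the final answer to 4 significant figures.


omega = 2*pi*10.8090/60 = 1.13192 rad/s
T = 375.4480*1000 / 1.13192
T = 331700 N*m


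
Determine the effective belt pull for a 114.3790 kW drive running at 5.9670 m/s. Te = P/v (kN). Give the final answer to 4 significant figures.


Te = P / v = 114.3790 / 5.9670
Te = 19.17 kN


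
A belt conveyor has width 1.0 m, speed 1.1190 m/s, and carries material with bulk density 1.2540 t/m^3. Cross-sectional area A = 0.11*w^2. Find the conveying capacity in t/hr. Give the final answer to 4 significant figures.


A = 0.11 * 1.0^2 = 0.11 m^2
C = 0.11 * 1.1190 * 1.2540 * 3600
C = 555.7 t/hr


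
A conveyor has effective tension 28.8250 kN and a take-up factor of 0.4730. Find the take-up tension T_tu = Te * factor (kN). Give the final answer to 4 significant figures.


T_tu = 28.8250 * 0.4730
T_tu = 13.63 kN


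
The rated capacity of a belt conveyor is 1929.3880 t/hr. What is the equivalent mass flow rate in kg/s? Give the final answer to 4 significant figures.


m_dot = 1929.3880 * 1000 / 3600
m_dot = 535.9 kg/s


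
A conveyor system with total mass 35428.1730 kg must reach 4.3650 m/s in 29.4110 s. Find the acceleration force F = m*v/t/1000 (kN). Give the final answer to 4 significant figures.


F = 35428.1730 * 4.3650 / 29.4110 / 1000
F = 5.258 kN


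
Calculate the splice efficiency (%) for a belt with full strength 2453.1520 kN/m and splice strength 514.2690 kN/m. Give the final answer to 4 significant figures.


Eff = 514.2690 / 2453.1520 * 100
Eff = 20.96 %


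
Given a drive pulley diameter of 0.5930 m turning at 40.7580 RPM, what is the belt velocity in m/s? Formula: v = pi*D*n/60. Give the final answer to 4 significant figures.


v = pi * 0.5930 * 40.7580 / 60
v = 1.266 m/s


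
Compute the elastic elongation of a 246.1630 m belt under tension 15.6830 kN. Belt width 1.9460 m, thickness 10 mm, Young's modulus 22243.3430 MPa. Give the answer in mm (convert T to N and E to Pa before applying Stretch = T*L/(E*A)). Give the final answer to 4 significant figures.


A = 1.9460 * 0.01 = 0.01946 m^2
Stretch = 15.6830*1000 * 246.1630 / (22243.3430e6 * 0.01946) * 1000
Stretch = 8.919 mm


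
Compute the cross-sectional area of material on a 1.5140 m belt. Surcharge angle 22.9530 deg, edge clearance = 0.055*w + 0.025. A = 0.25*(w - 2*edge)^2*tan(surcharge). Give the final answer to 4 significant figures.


edge = 0.055*1.5140 + 0.025 = 0.10827 m
ew = 1.5140 - 2*0.10827 = 1.29746 m
A = 0.25 * 1.29746^2 * tan(22.9530 deg)
A = 0.1782 m^2


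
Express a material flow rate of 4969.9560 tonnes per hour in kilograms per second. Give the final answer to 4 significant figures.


m_dot = 4969.9560 * 1000 / 3600
m_dot = 1381 kg/s


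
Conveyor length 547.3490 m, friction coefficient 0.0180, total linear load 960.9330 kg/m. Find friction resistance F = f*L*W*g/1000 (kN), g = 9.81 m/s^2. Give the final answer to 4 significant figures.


F = 0.0180 * 547.3490 * 960.9330 * 9.81 / 1000
F = 92.88 kN


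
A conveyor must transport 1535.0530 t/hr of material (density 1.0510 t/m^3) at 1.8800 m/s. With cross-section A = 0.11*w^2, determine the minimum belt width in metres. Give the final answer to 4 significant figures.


A_req = 1535.0530 / (1.8800 * 1.0510 * 3600) = 0.215804 m^2
w = sqrt(0.215804 / 0.11)
w = 1.401 m


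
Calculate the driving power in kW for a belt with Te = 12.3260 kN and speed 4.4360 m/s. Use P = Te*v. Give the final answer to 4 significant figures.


P = Te * v = 12.3260 * 4.4360
P = 54.68 kW


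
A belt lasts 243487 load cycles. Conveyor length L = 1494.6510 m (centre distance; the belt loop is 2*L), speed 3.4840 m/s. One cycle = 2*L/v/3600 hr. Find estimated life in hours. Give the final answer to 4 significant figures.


cycle_time = 2 * 1494.6510 / 3.4840 / 3600 = 0.238336 hr
life = 243487 * 0.238336 = 58030 hours


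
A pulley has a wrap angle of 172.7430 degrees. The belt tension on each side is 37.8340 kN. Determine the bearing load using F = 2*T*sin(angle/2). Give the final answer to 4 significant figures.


F = 2 * 37.8340 * sin(172.7430/2 deg)
F = 75.52 kN


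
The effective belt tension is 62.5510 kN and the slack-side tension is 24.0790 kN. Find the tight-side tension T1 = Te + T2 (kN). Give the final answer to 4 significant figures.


T1 = Te + T2 = 62.5510 + 24.0790
T1 = 86.63 kN


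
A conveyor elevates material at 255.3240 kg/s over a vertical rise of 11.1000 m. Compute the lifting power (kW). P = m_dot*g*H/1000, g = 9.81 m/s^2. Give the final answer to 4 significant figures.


P = 255.3240 * 9.81 * 11.1000 / 1000
P = 27.80 kW


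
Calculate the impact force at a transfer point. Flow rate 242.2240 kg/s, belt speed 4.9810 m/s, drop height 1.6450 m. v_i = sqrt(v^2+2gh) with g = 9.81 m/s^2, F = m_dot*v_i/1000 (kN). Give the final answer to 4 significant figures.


v_i = sqrt(4.9810^2 + 2*9.81*1.6450) = 7.55548 m/s
F = 242.2240 * 7.55548 / 1000
F = 1.830 kN


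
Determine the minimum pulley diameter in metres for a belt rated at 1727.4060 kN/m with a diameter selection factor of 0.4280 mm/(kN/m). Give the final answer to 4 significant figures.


D = 1727.4060 * 0.4280 / 1000
D = 0.7393 m


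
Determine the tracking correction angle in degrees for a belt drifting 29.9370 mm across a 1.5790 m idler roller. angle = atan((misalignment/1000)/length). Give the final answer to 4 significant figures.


misalign_m = 29.9370 / 1000 = 0.029937 m
angle = atan(0.029937 / 1.5790)
angle = 1.086 deg


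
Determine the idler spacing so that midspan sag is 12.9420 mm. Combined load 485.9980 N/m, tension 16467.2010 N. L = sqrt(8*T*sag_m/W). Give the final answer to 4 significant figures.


sag = 12.9420/1000 = 0.012942 m
L = sqrt(8 * 16467.2010 * 0.012942 / 485.9980)
L = 1.873 m


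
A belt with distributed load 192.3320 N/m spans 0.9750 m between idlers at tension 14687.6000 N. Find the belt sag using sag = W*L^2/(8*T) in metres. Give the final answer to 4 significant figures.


sag = 192.3320 * 0.9750^2 / (8 * 14687.6000)
sag = 0.001556 m


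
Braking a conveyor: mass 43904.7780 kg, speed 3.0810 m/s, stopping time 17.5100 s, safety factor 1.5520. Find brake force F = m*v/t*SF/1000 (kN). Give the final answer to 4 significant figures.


F = 43904.7780 * 3.0810 / 17.5100 * 1.5520 / 1000
F = 11.99 kN


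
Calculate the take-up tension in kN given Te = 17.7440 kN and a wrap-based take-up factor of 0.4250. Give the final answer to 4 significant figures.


T_tu = 17.7440 * 0.4250
T_tu = 7.541 kN


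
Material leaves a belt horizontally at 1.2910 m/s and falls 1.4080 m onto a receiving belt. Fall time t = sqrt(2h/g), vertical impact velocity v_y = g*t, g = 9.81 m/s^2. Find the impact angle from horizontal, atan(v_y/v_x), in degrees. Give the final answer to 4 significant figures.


t = sqrt(2*1.4080/9.81) = 0.535774 s
v_y = 9.81 * 0.535774 = 5.25594 m/s
angle = atan(5.25594 / 1.2910) = 76.20 deg


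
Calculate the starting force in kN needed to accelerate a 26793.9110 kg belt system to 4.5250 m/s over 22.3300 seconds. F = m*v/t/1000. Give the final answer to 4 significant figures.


F = 26793.9110 * 4.5250 / 22.3300 / 1000
F = 5.430 kN


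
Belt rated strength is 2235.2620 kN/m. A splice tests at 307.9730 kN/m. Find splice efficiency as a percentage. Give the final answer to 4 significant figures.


Eff = 307.9730 / 2235.2620 * 100
Eff = 13.78 %


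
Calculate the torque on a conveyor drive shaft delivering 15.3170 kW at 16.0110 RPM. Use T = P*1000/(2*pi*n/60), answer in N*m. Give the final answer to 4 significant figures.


omega = 2*pi*16.0110/60 = 1.67667 rad/s
T = 15.3170*1000 / 1.67667
T = 9135 N*m


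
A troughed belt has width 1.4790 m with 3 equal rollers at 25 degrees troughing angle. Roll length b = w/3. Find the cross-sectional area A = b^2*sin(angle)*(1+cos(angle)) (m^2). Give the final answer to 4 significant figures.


b = 1.4790/3 = 0.493 m
A = 0.493^2 * sin(25 deg) * (1 + cos(25 deg))
A = 0.1958 m^2


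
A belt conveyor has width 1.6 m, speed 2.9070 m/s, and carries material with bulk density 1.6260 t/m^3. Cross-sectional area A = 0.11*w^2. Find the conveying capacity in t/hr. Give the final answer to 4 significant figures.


A = 0.11 * 1.6^2 = 0.2816 m^2
C = 0.2816 * 2.9070 * 1.6260 * 3600
C = 4792 t/hr


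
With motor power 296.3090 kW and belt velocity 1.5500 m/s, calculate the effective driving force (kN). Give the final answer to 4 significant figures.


Te = P / v = 296.3090 / 1.5500
Te = 191.2 kN


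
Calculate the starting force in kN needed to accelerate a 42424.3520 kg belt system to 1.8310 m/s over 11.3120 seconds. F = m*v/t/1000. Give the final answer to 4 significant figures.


F = 42424.3520 * 1.8310 / 11.3120 / 1000
F = 6.867 kN


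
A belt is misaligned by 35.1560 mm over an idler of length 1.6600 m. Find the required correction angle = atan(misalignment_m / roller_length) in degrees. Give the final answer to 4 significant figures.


misalign_m = 35.1560 / 1000 = 0.035156 m
angle = atan(0.035156 / 1.6600)
angle = 1.213 deg


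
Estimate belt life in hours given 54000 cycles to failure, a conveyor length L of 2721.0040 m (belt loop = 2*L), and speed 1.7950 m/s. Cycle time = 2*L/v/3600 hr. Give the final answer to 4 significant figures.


cycle_time = 2 * 2721.0040 / 1.7950 / 3600 = 0.842155 hr
life = 54000 * 0.842155 = 45480 hours


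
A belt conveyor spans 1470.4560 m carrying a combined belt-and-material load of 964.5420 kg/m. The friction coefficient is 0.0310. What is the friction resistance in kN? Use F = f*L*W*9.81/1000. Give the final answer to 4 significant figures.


F = 0.0310 * 1470.4560 * 964.5420 * 9.81 / 1000
F = 431.3 kN


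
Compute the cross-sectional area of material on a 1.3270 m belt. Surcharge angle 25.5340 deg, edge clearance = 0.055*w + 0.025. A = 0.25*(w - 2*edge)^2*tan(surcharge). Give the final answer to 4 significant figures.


edge = 0.055*1.3270 + 0.025 = 0.097985 m
ew = 1.3270 - 2*0.097985 = 1.13103 m
A = 0.25 * 1.13103^2 * tan(25.5340 deg)
A = 0.1528 m^2


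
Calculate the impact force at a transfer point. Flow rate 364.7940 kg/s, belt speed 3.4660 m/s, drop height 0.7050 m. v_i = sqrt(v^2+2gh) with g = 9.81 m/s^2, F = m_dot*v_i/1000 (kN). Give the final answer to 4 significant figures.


v_i = sqrt(3.4660^2 + 2*9.81*0.7050) = 5.08382 m/s
F = 364.7940 * 5.08382 / 1000
F = 1.855 kN


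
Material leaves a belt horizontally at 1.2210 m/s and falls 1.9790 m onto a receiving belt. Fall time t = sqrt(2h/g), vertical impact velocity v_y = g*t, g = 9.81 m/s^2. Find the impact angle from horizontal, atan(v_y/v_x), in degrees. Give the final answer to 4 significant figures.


t = sqrt(2*1.9790/9.81) = 0.63519 s
v_y = 9.81 * 0.63519 = 6.23121 m/s
angle = atan(6.23121 / 1.2210) = 78.91 deg


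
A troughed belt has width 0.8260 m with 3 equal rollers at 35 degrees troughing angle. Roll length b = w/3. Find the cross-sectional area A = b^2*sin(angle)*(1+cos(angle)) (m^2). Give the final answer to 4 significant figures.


b = 0.8260/3 = 0.275333 m
A = 0.275333^2 * sin(35 deg) * (1 + cos(35 deg))
A = 0.07910 m^2


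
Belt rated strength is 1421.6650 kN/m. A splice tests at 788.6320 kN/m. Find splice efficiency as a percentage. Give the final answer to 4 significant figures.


Eff = 788.6320 / 1421.6650 * 100
Eff = 55.47 %


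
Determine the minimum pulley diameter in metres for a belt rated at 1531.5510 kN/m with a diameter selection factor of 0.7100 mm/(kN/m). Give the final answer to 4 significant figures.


D = 1531.5510 * 0.7100 / 1000
D = 1.087 m


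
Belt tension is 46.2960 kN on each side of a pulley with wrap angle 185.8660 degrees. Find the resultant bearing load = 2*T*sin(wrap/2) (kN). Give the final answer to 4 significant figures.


F = 2 * 46.2960 * sin(185.8660/2 deg)
F = 92.47 kN


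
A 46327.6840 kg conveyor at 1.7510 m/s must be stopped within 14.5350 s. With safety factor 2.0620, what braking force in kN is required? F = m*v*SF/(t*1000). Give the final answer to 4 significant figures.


F = 46327.6840 * 1.7510 / 14.5350 * 2.0620 / 1000
F = 11.51 kN


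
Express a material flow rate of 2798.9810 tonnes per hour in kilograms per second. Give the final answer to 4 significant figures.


m_dot = 2798.9810 * 1000 / 3600
m_dot = 777.5 kg/s


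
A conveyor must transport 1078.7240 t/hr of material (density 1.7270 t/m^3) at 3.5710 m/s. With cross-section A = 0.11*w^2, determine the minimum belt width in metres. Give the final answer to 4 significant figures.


A_req = 1078.7240 / (3.5710 * 1.7270 * 3600) = 0.0485876 m^2
w = sqrt(0.0485876 / 0.11)
w = 0.6646 m


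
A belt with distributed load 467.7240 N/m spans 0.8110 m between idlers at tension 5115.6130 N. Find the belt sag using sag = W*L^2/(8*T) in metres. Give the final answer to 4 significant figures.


sag = 467.7240 * 0.8110^2 / (8 * 5115.6130)
sag = 0.007517 m


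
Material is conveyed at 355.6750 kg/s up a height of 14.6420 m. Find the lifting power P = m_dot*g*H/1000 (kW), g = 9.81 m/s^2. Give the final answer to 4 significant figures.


P = 355.6750 * 9.81 * 14.6420 / 1000
P = 51.09 kW


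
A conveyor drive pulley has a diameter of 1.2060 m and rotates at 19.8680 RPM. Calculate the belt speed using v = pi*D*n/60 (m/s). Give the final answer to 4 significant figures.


v = pi * 1.2060 * 19.8680 / 60
v = 1.255 m/s
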